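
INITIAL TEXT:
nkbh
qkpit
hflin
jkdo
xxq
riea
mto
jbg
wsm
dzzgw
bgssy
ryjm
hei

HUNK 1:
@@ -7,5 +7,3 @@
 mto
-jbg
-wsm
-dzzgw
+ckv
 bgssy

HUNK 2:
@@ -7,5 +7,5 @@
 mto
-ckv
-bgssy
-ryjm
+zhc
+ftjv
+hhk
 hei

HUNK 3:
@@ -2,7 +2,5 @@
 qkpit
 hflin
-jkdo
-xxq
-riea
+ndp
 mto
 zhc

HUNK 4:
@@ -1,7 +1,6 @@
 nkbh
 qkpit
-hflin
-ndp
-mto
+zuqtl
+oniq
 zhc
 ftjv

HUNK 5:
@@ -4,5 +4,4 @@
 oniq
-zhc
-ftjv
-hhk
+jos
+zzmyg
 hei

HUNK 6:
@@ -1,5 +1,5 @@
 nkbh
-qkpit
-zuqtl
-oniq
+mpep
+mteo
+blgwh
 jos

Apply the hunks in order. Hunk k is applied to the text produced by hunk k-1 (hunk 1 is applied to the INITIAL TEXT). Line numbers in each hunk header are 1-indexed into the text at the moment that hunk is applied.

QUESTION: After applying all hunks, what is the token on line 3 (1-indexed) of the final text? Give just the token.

Answer: mteo

Derivation:
Hunk 1: at line 7 remove [jbg,wsm,dzzgw] add [ckv] -> 11 lines: nkbh qkpit hflin jkdo xxq riea mto ckv bgssy ryjm hei
Hunk 2: at line 7 remove [ckv,bgssy,ryjm] add [zhc,ftjv,hhk] -> 11 lines: nkbh qkpit hflin jkdo xxq riea mto zhc ftjv hhk hei
Hunk 3: at line 2 remove [jkdo,xxq,riea] add [ndp] -> 9 lines: nkbh qkpit hflin ndp mto zhc ftjv hhk hei
Hunk 4: at line 1 remove [hflin,ndp,mto] add [zuqtl,oniq] -> 8 lines: nkbh qkpit zuqtl oniq zhc ftjv hhk hei
Hunk 5: at line 4 remove [zhc,ftjv,hhk] add [jos,zzmyg] -> 7 lines: nkbh qkpit zuqtl oniq jos zzmyg hei
Hunk 6: at line 1 remove [qkpit,zuqtl,oniq] add [mpep,mteo,blgwh] -> 7 lines: nkbh mpep mteo blgwh jos zzmyg hei
Final line 3: mteo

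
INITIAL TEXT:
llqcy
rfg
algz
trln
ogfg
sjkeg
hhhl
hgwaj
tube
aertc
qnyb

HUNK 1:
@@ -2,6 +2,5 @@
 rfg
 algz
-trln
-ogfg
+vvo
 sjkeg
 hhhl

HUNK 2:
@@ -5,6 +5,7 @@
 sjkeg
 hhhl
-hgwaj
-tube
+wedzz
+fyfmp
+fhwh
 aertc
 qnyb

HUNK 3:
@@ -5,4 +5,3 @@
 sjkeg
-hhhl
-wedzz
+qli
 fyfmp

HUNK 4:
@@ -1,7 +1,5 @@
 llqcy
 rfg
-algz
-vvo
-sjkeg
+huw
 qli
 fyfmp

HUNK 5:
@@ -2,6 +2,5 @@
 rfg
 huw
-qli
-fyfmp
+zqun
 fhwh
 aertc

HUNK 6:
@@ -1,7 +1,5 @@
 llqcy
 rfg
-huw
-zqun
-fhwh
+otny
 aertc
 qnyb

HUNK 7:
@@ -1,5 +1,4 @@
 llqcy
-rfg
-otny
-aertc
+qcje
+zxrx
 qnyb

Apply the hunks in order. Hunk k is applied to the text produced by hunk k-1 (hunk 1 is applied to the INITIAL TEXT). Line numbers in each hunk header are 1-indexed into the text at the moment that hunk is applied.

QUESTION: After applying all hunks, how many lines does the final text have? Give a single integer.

Hunk 1: at line 2 remove [trln,ogfg] add [vvo] -> 10 lines: llqcy rfg algz vvo sjkeg hhhl hgwaj tube aertc qnyb
Hunk 2: at line 5 remove [hgwaj,tube] add [wedzz,fyfmp,fhwh] -> 11 lines: llqcy rfg algz vvo sjkeg hhhl wedzz fyfmp fhwh aertc qnyb
Hunk 3: at line 5 remove [hhhl,wedzz] add [qli] -> 10 lines: llqcy rfg algz vvo sjkeg qli fyfmp fhwh aertc qnyb
Hunk 4: at line 1 remove [algz,vvo,sjkeg] add [huw] -> 8 lines: llqcy rfg huw qli fyfmp fhwh aertc qnyb
Hunk 5: at line 2 remove [qli,fyfmp] add [zqun] -> 7 lines: llqcy rfg huw zqun fhwh aertc qnyb
Hunk 6: at line 1 remove [huw,zqun,fhwh] add [otny] -> 5 lines: llqcy rfg otny aertc qnyb
Hunk 7: at line 1 remove [rfg,otny,aertc] add [qcje,zxrx] -> 4 lines: llqcy qcje zxrx qnyb
Final line count: 4

Answer: 4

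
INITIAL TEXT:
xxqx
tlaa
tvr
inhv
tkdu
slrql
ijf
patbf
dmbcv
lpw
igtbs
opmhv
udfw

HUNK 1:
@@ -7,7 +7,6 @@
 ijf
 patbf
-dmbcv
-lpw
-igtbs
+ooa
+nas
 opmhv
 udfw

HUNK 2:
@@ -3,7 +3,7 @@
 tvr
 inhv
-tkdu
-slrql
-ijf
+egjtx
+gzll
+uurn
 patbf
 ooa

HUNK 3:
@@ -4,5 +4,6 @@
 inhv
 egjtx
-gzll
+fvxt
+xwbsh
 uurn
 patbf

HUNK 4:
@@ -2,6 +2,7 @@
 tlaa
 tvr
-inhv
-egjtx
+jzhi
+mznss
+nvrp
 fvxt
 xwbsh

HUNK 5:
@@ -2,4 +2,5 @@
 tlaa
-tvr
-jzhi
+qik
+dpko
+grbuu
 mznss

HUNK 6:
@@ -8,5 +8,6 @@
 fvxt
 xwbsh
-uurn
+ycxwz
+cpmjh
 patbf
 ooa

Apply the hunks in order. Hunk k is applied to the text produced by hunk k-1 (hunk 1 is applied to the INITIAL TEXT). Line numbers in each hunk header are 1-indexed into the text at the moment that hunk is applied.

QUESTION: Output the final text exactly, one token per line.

Answer: xxqx
tlaa
qik
dpko
grbuu
mznss
nvrp
fvxt
xwbsh
ycxwz
cpmjh
patbf
ooa
nas
opmhv
udfw

Derivation:
Hunk 1: at line 7 remove [dmbcv,lpw,igtbs] add [ooa,nas] -> 12 lines: xxqx tlaa tvr inhv tkdu slrql ijf patbf ooa nas opmhv udfw
Hunk 2: at line 3 remove [tkdu,slrql,ijf] add [egjtx,gzll,uurn] -> 12 lines: xxqx tlaa tvr inhv egjtx gzll uurn patbf ooa nas opmhv udfw
Hunk 3: at line 4 remove [gzll] add [fvxt,xwbsh] -> 13 lines: xxqx tlaa tvr inhv egjtx fvxt xwbsh uurn patbf ooa nas opmhv udfw
Hunk 4: at line 2 remove [inhv,egjtx] add [jzhi,mznss,nvrp] -> 14 lines: xxqx tlaa tvr jzhi mznss nvrp fvxt xwbsh uurn patbf ooa nas opmhv udfw
Hunk 5: at line 2 remove [tvr,jzhi] add [qik,dpko,grbuu] -> 15 lines: xxqx tlaa qik dpko grbuu mznss nvrp fvxt xwbsh uurn patbf ooa nas opmhv udfw
Hunk 6: at line 8 remove [uurn] add [ycxwz,cpmjh] -> 16 lines: xxqx tlaa qik dpko grbuu mznss nvrp fvxt xwbsh ycxwz cpmjh patbf ooa nas opmhv udfw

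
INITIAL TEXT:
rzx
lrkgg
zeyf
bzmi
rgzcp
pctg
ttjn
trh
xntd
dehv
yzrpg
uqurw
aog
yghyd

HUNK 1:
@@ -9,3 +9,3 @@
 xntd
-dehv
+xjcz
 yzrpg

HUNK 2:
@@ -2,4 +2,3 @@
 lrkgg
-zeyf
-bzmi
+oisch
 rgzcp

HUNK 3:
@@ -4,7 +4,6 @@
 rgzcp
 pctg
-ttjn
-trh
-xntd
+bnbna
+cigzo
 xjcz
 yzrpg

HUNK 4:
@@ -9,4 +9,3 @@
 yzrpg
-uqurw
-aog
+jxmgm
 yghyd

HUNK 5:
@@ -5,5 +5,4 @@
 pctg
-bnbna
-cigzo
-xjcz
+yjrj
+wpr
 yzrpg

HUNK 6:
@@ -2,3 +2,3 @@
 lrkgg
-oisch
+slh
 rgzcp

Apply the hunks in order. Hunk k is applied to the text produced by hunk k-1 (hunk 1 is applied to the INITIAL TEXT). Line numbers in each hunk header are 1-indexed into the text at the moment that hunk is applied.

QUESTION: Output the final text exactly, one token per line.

Hunk 1: at line 9 remove [dehv] add [xjcz] -> 14 lines: rzx lrkgg zeyf bzmi rgzcp pctg ttjn trh xntd xjcz yzrpg uqurw aog yghyd
Hunk 2: at line 2 remove [zeyf,bzmi] add [oisch] -> 13 lines: rzx lrkgg oisch rgzcp pctg ttjn trh xntd xjcz yzrpg uqurw aog yghyd
Hunk 3: at line 4 remove [ttjn,trh,xntd] add [bnbna,cigzo] -> 12 lines: rzx lrkgg oisch rgzcp pctg bnbna cigzo xjcz yzrpg uqurw aog yghyd
Hunk 4: at line 9 remove [uqurw,aog] add [jxmgm] -> 11 lines: rzx lrkgg oisch rgzcp pctg bnbna cigzo xjcz yzrpg jxmgm yghyd
Hunk 5: at line 5 remove [bnbna,cigzo,xjcz] add [yjrj,wpr] -> 10 lines: rzx lrkgg oisch rgzcp pctg yjrj wpr yzrpg jxmgm yghyd
Hunk 6: at line 2 remove [oisch] add [slh] -> 10 lines: rzx lrkgg slh rgzcp pctg yjrj wpr yzrpg jxmgm yghyd

Answer: rzx
lrkgg
slh
rgzcp
pctg
yjrj
wpr
yzrpg
jxmgm
yghyd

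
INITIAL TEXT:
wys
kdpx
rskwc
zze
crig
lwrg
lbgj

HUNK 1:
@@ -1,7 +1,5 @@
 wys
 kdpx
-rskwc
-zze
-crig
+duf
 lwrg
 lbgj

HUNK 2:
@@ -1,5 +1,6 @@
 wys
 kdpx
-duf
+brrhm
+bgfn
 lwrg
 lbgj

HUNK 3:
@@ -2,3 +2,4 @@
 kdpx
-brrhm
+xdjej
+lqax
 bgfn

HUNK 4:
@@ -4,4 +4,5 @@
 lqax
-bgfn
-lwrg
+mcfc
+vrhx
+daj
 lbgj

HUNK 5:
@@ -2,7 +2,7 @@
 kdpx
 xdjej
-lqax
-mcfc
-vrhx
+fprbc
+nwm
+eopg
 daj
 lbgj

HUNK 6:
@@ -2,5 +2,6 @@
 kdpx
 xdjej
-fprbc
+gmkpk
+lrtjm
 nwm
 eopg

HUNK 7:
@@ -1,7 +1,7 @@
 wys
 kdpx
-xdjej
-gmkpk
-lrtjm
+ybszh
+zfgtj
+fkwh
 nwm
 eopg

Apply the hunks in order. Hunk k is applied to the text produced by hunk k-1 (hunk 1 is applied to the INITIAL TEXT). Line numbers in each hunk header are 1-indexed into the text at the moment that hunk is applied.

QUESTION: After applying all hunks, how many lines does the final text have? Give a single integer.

Answer: 9

Derivation:
Hunk 1: at line 1 remove [rskwc,zze,crig] add [duf] -> 5 lines: wys kdpx duf lwrg lbgj
Hunk 2: at line 1 remove [duf] add [brrhm,bgfn] -> 6 lines: wys kdpx brrhm bgfn lwrg lbgj
Hunk 3: at line 2 remove [brrhm] add [xdjej,lqax] -> 7 lines: wys kdpx xdjej lqax bgfn lwrg lbgj
Hunk 4: at line 4 remove [bgfn,lwrg] add [mcfc,vrhx,daj] -> 8 lines: wys kdpx xdjej lqax mcfc vrhx daj lbgj
Hunk 5: at line 2 remove [lqax,mcfc,vrhx] add [fprbc,nwm,eopg] -> 8 lines: wys kdpx xdjej fprbc nwm eopg daj lbgj
Hunk 6: at line 2 remove [fprbc] add [gmkpk,lrtjm] -> 9 lines: wys kdpx xdjej gmkpk lrtjm nwm eopg daj lbgj
Hunk 7: at line 1 remove [xdjej,gmkpk,lrtjm] add [ybszh,zfgtj,fkwh] -> 9 lines: wys kdpx ybszh zfgtj fkwh nwm eopg daj lbgj
Final line count: 9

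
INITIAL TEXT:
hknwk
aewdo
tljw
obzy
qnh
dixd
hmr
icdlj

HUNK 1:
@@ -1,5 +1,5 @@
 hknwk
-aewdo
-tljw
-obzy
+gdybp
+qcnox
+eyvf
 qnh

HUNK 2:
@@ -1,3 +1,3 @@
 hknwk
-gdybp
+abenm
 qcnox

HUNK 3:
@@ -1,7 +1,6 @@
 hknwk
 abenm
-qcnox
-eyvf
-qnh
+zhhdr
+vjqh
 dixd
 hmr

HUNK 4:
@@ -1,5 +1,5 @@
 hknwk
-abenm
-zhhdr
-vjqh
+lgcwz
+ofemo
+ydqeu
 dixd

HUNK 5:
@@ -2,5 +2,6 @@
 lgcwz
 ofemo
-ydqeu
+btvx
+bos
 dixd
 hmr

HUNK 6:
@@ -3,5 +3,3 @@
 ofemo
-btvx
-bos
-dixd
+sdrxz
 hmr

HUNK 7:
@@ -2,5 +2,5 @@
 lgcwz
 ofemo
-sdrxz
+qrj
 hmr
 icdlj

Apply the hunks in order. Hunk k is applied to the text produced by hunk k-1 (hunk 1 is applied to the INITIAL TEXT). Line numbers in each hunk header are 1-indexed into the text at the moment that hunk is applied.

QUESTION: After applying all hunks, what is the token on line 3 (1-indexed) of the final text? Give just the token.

Answer: ofemo

Derivation:
Hunk 1: at line 1 remove [aewdo,tljw,obzy] add [gdybp,qcnox,eyvf] -> 8 lines: hknwk gdybp qcnox eyvf qnh dixd hmr icdlj
Hunk 2: at line 1 remove [gdybp] add [abenm] -> 8 lines: hknwk abenm qcnox eyvf qnh dixd hmr icdlj
Hunk 3: at line 1 remove [qcnox,eyvf,qnh] add [zhhdr,vjqh] -> 7 lines: hknwk abenm zhhdr vjqh dixd hmr icdlj
Hunk 4: at line 1 remove [abenm,zhhdr,vjqh] add [lgcwz,ofemo,ydqeu] -> 7 lines: hknwk lgcwz ofemo ydqeu dixd hmr icdlj
Hunk 5: at line 2 remove [ydqeu] add [btvx,bos] -> 8 lines: hknwk lgcwz ofemo btvx bos dixd hmr icdlj
Hunk 6: at line 3 remove [btvx,bos,dixd] add [sdrxz] -> 6 lines: hknwk lgcwz ofemo sdrxz hmr icdlj
Hunk 7: at line 2 remove [sdrxz] add [qrj] -> 6 lines: hknwk lgcwz ofemo qrj hmr icdlj
Final line 3: ofemo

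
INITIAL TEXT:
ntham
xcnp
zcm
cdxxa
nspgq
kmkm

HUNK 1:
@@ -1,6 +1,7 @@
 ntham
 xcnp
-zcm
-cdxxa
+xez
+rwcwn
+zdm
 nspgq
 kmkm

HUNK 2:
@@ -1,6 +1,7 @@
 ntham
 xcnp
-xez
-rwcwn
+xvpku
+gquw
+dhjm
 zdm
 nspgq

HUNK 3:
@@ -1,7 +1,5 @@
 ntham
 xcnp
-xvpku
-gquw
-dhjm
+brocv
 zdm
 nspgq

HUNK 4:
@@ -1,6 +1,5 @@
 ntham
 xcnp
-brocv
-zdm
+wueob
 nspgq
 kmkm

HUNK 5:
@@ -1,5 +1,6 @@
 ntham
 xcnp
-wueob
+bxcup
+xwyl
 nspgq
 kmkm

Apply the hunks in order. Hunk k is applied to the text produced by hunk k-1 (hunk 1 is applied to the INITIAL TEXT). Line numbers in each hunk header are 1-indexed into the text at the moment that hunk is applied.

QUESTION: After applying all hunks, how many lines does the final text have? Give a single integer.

Answer: 6

Derivation:
Hunk 1: at line 1 remove [zcm,cdxxa] add [xez,rwcwn,zdm] -> 7 lines: ntham xcnp xez rwcwn zdm nspgq kmkm
Hunk 2: at line 1 remove [xez,rwcwn] add [xvpku,gquw,dhjm] -> 8 lines: ntham xcnp xvpku gquw dhjm zdm nspgq kmkm
Hunk 3: at line 1 remove [xvpku,gquw,dhjm] add [brocv] -> 6 lines: ntham xcnp brocv zdm nspgq kmkm
Hunk 4: at line 1 remove [brocv,zdm] add [wueob] -> 5 lines: ntham xcnp wueob nspgq kmkm
Hunk 5: at line 1 remove [wueob] add [bxcup,xwyl] -> 6 lines: ntham xcnp bxcup xwyl nspgq kmkm
Final line count: 6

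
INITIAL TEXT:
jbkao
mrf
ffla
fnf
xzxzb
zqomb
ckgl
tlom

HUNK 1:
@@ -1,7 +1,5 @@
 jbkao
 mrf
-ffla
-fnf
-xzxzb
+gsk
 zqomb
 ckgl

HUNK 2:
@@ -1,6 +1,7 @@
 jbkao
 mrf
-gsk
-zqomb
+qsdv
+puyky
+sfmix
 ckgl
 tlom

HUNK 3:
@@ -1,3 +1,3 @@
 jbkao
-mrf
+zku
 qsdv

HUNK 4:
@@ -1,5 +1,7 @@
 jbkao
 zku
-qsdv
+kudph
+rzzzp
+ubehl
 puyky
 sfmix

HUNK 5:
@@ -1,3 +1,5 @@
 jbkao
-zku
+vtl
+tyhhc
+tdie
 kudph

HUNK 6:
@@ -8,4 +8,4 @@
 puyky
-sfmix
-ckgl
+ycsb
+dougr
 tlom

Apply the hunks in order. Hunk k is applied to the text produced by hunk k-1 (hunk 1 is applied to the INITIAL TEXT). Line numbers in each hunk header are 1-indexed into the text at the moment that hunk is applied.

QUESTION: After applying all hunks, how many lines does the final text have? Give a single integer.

Hunk 1: at line 1 remove [ffla,fnf,xzxzb] add [gsk] -> 6 lines: jbkao mrf gsk zqomb ckgl tlom
Hunk 2: at line 1 remove [gsk,zqomb] add [qsdv,puyky,sfmix] -> 7 lines: jbkao mrf qsdv puyky sfmix ckgl tlom
Hunk 3: at line 1 remove [mrf] add [zku] -> 7 lines: jbkao zku qsdv puyky sfmix ckgl tlom
Hunk 4: at line 1 remove [qsdv] add [kudph,rzzzp,ubehl] -> 9 lines: jbkao zku kudph rzzzp ubehl puyky sfmix ckgl tlom
Hunk 5: at line 1 remove [zku] add [vtl,tyhhc,tdie] -> 11 lines: jbkao vtl tyhhc tdie kudph rzzzp ubehl puyky sfmix ckgl tlom
Hunk 6: at line 8 remove [sfmix,ckgl] add [ycsb,dougr] -> 11 lines: jbkao vtl tyhhc tdie kudph rzzzp ubehl puyky ycsb dougr tlom
Final line count: 11

Answer: 11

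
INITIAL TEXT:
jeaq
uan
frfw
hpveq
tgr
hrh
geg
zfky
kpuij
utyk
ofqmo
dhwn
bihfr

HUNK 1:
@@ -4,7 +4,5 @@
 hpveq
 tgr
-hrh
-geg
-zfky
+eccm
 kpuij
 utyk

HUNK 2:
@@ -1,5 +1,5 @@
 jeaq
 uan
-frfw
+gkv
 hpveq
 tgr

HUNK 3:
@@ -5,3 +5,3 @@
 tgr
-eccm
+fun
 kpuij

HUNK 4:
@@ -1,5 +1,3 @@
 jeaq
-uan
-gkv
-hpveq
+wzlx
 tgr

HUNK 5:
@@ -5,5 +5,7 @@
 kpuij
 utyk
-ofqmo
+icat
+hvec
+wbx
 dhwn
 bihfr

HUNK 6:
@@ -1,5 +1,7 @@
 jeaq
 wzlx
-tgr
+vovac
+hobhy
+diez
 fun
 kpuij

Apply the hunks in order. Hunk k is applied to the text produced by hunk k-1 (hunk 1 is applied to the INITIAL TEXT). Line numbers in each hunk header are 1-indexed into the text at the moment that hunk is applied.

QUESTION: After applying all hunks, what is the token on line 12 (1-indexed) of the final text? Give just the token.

Answer: dhwn

Derivation:
Hunk 1: at line 4 remove [hrh,geg,zfky] add [eccm] -> 11 lines: jeaq uan frfw hpveq tgr eccm kpuij utyk ofqmo dhwn bihfr
Hunk 2: at line 1 remove [frfw] add [gkv] -> 11 lines: jeaq uan gkv hpveq tgr eccm kpuij utyk ofqmo dhwn bihfr
Hunk 3: at line 5 remove [eccm] add [fun] -> 11 lines: jeaq uan gkv hpveq tgr fun kpuij utyk ofqmo dhwn bihfr
Hunk 4: at line 1 remove [uan,gkv,hpveq] add [wzlx] -> 9 lines: jeaq wzlx tgr fun kpuij utyk ofqmo dhwn bihfr
Hunk 5: at line 5 remove [ofqmo] add [icat,hvec,wbx] -> 11 lines: jeaq wzlx tgr fun kpuij utyk icat hvec wbx dhwn bihfr
Hunk 6: at line 1 remove [tgr] add [vovac,hobhy,diez] -> 13 lines: jeaq wzlx vovac hobhy diez fun kpuij utyk icat hvec wbx dhwn bihfr
Final line 12: dhwn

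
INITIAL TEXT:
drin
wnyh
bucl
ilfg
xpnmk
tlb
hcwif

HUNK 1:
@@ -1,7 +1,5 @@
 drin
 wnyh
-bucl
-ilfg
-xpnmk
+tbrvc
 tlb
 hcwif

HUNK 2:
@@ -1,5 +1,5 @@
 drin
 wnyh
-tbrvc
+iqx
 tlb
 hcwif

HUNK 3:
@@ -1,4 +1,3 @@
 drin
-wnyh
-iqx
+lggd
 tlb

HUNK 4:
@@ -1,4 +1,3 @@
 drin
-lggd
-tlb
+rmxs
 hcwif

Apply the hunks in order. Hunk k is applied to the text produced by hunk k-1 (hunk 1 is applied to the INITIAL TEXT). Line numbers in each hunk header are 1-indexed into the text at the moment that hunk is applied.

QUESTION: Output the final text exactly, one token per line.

Answer: drin
rmxs
hcwif

Derivation:
Hunk 1: at line 1 remove [bucl,ilfg,xpnmk] add [tbrvc] -> 5 lines: drin wnyh tbrvc tlb hcwif
Hunk 2: at line 1 remove [tbrvc] add [iqx] -> 5 lines: drin wnyh iqx tlb hcwif
Hunk 3: at line 1 remove [wnyh,iqx] add [lggd] -> 4 lines: drin lggd tlb hcwif
Hunk 4: at line 1 remove [lggd,tlb] add [rmxs] -> 3 lines: drin rmxs hcwif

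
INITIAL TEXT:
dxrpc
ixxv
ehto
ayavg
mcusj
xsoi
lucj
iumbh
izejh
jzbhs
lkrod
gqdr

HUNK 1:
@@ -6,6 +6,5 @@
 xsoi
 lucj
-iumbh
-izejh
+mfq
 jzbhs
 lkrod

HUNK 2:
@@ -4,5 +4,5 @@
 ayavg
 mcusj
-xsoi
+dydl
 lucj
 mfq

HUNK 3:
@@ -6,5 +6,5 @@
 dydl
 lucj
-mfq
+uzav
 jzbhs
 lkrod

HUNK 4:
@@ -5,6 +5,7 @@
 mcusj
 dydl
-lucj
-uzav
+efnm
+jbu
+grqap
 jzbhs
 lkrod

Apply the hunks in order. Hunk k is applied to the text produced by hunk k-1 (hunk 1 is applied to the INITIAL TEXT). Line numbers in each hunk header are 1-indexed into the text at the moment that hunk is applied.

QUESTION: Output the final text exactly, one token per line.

Hunk 1: at line 6 remove [iumbh,izejh] add [mfq] -> 11 lines: dxrpc ixxv ehto ayavg mcusj xsoi lucj mfq jzbhs lkrod gqdr
Hunk 2: at line 4 remove [xsoi] add [dydl] -> 11 lines: dxrpc ixxv ehto ayavg mcusj dydl lucj mfq jzbhs lkrod gqdr
Hunk 3: at line 6 remove [mfq] add [uzav] -> 11 lines: dxrpc ixxv ehto ayavg mcusj dydl lucj uzav jzbhs lkrod gqdr
Hunk 4: at line 5 remove [lucj,uzav] add [efnm,jbu,grqap] -> 12 lines: dxrpc ixxv ehto ayavg mcusj dydl efnm jbu grqap jzbhs lkrod gqdr

Answer: dxrpc
ixxv
ehto
ayavg
mcusj
dydl
efnm
jbu
grqap
jzbhs
lkrod
gqdr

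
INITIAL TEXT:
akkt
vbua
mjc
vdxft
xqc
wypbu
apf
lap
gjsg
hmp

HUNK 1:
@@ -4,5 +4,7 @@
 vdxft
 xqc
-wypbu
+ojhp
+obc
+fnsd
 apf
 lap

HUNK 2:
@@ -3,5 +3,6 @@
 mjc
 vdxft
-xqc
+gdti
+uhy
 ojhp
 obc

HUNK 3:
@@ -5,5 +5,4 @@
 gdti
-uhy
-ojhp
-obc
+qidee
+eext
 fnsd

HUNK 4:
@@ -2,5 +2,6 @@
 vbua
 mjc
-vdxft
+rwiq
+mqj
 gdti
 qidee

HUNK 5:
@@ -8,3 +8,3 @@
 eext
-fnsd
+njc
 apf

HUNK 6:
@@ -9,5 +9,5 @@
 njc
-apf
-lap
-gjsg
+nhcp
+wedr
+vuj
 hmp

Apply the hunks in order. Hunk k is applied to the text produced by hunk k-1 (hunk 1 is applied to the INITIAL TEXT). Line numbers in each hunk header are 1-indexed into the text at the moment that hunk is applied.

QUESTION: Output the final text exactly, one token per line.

Hunk 1: at line 4 remove [wypbu] add [ojhp,obc,fnsd] -> 12 lines: akkt vbua mjc vdxft xqc ojhp obc fnsd apf lap gjsg hmp
Hunk 2: at line 3 remove [xqc] add [gdti,uhy] -> 13 lines: akkt vbua mjc vdxft gdti uhy ojhp obc fnsd apf lap gjsg hmp
Hunk 3: at line 5 remove [uhy,ojhp,obc] add [qidee,eext] -> 12 lines: akkt vbua mjc vdxft gdti qidee eext fnsd apf lap gjsg hmp
Hunk 4: at line 2 remove [vdxft] add [rwiq,mqj] -> 13 lines: akkt vbua mjc rwiq mqj gdti qidee eext fnsd apf lap gjsg hmp
Hunk 5: at line 8 remove [fnsd] add [njc] -> 13 lines: akkt vbua mjc rwiq mqj gdti qidee eext njc apf lap gjsg hmp
Hunk 6: at line 9 remove [apf,lap,gjsg] add [nhcp,wedr,vuj] -> 13 lines: akkt vbua mjc rwiq mqj gdti qidee eext njc nhcp wedr vuj hmp

Answer: akkt
vbua
mjc
rwiq
mqj
gdti
qidee
eext
njc
nhcp
wedr
vuj
hmp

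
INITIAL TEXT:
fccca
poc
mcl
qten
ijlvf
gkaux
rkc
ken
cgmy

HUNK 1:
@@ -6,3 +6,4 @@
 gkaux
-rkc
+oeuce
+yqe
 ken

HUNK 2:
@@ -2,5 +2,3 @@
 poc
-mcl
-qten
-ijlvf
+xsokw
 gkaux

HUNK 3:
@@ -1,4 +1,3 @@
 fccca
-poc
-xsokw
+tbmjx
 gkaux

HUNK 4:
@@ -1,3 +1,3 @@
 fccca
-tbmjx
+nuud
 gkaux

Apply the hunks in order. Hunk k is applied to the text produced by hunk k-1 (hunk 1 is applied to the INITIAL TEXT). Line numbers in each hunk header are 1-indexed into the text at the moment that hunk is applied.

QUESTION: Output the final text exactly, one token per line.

Answer: fccca
nuud
gkaux
oeuce
yqe
ken
cgmy

Derivation:
Hunk 1: at line 6 remove [rkc] add [oeuce,yqe] -> 10 lines: fccca poc mcl qten ijlvf gkaux oeuce yqe ken cgmy
Hunk 2: at line 2 remove [mcl,qten,ijlvf] add [xsokw] -> 8 lines: fccca poc xsokw gkaux oeuce yqe ken cgmy
Hunk 3: at line 1 remove [poc,xsokw] add [tbmjx] -> 7 lines: fccca tbmjx gkaux oeuce yqe ken cgmy
Hunk 4: at line 1 remove [tbmjx] add [nuud] -> 7 lines: fccca nuud gkaux oeuce yqe ken cgmy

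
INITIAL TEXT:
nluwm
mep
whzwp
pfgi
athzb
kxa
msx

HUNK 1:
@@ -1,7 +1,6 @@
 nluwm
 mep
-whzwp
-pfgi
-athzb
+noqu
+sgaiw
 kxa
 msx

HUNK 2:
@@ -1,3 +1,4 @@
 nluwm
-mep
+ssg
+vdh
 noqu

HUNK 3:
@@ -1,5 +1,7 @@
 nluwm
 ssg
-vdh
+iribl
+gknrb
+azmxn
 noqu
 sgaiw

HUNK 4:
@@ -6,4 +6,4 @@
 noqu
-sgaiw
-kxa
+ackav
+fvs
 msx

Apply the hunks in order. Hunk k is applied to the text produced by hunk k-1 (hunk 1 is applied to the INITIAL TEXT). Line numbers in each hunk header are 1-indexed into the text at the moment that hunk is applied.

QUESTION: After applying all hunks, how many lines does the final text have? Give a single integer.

Answer: 9

Derivation:
Hunk 1: at line 1 remove [whzwp,pfgi,athzb] add [noqu,sgaiw] -> 6 lines: nluwm mep noqu sgaiw kxa msx
Hunk 2: at line 1 remove [mep] add [ssg,vdh] -> 7 lines: nluwm ssg vdh noqu sgaiw kxa msx
Hunk 3: at line 1 remove [vdh] add [iribl,gknrb,azmxn] -> 9 lines: nluwm ssg iribl gknrb azmxn noqu sgaiw kxa msx
Hunk 4: at line 6 remove [sgaiw,kxa] add [ackav,fvs] -> 9 lines: nluwm ssg iribl gknrb azmxn noqu ackav fvs msx
Final line count: 9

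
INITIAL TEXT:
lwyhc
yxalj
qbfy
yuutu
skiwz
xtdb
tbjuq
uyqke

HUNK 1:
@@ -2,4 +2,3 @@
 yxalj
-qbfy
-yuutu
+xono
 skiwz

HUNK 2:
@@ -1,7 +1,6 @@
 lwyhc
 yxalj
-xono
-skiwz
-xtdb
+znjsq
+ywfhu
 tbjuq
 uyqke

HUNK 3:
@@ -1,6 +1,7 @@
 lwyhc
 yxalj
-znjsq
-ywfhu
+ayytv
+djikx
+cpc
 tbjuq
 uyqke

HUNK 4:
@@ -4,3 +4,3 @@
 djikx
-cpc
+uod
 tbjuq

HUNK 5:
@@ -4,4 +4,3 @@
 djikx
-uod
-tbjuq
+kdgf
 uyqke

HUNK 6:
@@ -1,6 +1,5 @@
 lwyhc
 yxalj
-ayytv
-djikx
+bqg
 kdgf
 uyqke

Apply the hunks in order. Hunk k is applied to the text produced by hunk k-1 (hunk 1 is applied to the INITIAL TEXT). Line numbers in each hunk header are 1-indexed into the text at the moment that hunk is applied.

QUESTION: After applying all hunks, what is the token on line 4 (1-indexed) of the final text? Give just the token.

Hunk 1: at line 2 remove [qbfy,yuutu] add [xono] -> 7 lines: lwyhc yxalj xono skiwz xtdb tbjuq uyqke
Hunk 2: at line 1 remove [xono,skiwz,xtdb] add [znjsq,ywfhu] -> 6 lines: lwyhc yxalj znjsq ywfhu tbjuq uyqke
Hunk 3: at line 1 remove [znjsq,ywfhu] add [ayytv,djikx,cpc] -> 7 lines: lwyhc yxalj ayytv djikx cpc tbjuq uyqke
Hunk 4: at line 4 remove [cpc] add [uod] -> 7 lines: lwyhc yxalj ayytv djikx uod tbjuq uyqke
Hunk 5: at line 4 remove [uod,tbjuq] add [kdgf] -> 6 lines: lwyhc yxalj ayytv djikx kdgf uyqke
Hunk 6: at line 1 remove [ayytv,djikx] add [bqg] -> 5 lines: lwyhc yxalj bqg kdgf uyqke
Final line 4: kdgf

Answer: kdgf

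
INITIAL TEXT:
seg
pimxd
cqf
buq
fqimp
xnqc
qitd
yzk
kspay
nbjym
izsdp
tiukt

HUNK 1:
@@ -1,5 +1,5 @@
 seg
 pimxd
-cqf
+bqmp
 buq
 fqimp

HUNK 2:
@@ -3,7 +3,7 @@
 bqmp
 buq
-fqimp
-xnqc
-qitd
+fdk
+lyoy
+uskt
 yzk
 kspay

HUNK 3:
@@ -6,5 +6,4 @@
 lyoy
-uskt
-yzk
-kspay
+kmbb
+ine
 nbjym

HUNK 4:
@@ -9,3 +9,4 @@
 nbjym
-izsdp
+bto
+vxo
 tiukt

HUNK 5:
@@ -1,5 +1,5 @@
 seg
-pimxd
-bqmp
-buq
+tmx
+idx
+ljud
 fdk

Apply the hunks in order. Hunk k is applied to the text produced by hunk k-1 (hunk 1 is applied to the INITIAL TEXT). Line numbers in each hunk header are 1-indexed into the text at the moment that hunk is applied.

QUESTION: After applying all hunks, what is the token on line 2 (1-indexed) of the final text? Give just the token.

Hunk 1: at line 1 remove [cqf] add [bqmp] -> 12 lines: seg pimxd bqmp buq fqimp xnqc qitd yzk kspay nbjym izsdp tiukt
Hunk 2: at line 3 remove [fqimp,xnqc,qitd] add [fdk,lyoy,uskt] -> 12 lines: seg pimxd bqmp buq fdk lyoy uskt yzk kspay nbjym izsdp tiukt
Hunk 3: at line 6 remove [uskt,yzk,kspay] add [kmbb,ine] -> 11 lines: seg pimxd bqmp buq fdk lyoy kmbb ine nbjym izsdp tiukt
Hunk 4: at line 9 remove [izsdp] add [bto,vxo] -> 12 lines: seg pimxd bqmp buq fdk lyoy kmbb ine nbjym bto vxo tiukt
Hunk 5: at line 1 remove [pimxd,bqmp,buq] add [tmx,idx,ljud] -> 12 lines: seg tmx idx ljud fdk lyoy kmbb ine nbjym bto vxo tiukt
Final line 2: tmx

Answer: tmx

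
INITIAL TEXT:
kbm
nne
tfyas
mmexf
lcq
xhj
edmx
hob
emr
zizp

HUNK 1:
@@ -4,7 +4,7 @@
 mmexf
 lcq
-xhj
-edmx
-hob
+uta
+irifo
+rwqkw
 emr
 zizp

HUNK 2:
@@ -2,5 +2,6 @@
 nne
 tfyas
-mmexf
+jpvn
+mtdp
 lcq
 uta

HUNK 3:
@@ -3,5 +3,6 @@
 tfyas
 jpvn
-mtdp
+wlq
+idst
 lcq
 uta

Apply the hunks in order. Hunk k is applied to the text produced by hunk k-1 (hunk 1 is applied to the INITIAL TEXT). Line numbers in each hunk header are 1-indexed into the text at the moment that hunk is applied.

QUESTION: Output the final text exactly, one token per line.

Hunk 1: at line 4 remove [xhj,edmx,hob] add [uta,irifo,rwqkw] -> 10 lines: kbm nne tfyas mmexf lcq uta irifo rwqkw emr zizp
Hunk 2: at line 2 remove [mmexf] add [jpvn,mtdp] -> 11 lines: kbm nne tfyas jpvn mtdp lcq uta irifo rwqkw emr zizp
Hunk 3: at line 3 remove [mtdp] add [wlq,idst] -> 12 lines: kbm nne tfyas jpvn wlq idst lcq uta irifo rwqkw emr zizp

Answer: kbm
nne
tfyas
jpvn
wlq
idst
lcq
uta
irifo
rwqkw
emr
zizp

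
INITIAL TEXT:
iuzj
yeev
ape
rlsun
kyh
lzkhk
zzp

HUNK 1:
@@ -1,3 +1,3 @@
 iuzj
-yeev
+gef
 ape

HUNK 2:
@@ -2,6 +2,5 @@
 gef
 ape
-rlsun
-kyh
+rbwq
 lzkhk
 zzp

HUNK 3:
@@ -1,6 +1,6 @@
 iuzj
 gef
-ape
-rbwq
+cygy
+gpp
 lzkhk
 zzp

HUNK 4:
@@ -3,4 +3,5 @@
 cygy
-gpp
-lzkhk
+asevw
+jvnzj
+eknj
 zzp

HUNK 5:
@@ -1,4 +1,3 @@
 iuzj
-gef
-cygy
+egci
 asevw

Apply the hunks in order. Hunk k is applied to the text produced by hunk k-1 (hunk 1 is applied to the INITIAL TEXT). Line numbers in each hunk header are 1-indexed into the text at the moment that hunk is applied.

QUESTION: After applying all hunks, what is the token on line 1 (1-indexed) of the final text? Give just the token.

Answer: iuzj

Derivation:
Hunk 1: at line 1 remove [yeev] add [gef] -> 7 lines: iuzj gef ape rlsun kyh lzkhk zzp
Hunk 2: at line 2 remove [rlsun,kyh] add [rbwq] -> 6 lines: iuzj gef ape rbwq lzkhk zzp
Hunk 3: at line 1 remove [ape,rbwq] add [cygy,gpp] -> 6 lines: iuzj gef cygy gpp lzkhk zzp
Hunk 4: at line 3 remove [gpp,lzkhk] add [asevw,jvnzj,eknj] -> 7 lines: iuzj gef cygy asevw jvnzj eknj zzp
Hunk 5: at line 1 remove [gef,cygy] add [egci] -> 6 lines: iuzj egci asevw jvnzj eknj zzp
Final line 1: iuzj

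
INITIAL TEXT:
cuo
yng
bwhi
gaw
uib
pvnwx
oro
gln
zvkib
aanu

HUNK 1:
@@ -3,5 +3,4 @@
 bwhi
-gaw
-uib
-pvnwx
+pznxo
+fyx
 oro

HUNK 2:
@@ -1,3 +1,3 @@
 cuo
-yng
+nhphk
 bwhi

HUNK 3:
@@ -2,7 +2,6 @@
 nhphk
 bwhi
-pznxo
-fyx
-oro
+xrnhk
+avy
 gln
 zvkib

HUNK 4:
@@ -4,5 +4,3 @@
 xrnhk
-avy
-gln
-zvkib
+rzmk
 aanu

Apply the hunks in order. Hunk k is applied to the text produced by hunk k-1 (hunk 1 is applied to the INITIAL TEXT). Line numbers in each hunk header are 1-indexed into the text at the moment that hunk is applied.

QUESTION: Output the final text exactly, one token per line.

Answer: cuo
nhphk
bwhi
xrnhk
rzmk
aanu

Derivation:
Hunk 1: at line 3 remove [gaw,uib,pvnwx] add [pznxo,fyx] -> 9 lines: cuo yng bwhi pznxo fyx oro gln zvkib aanu
Hunk 2: at line 1 remove [yng] add [nhphk] -> 9 lines: cuo nhphk bwhi pznxo fyx oro gln zvkib aanu
Hunk 3: at line 2 remove [pznxo,fyx,oro] add [xrnhk,avy] -> 8 lines: cuo nhphk bwhi xrnhk avy gln zvkib aanu
Hunk 4: at line 4 remove [avy,gln,zvkib] add [rzmk] -> 6 lines: cuo nhphk bwhi xrnhk rzmk aanu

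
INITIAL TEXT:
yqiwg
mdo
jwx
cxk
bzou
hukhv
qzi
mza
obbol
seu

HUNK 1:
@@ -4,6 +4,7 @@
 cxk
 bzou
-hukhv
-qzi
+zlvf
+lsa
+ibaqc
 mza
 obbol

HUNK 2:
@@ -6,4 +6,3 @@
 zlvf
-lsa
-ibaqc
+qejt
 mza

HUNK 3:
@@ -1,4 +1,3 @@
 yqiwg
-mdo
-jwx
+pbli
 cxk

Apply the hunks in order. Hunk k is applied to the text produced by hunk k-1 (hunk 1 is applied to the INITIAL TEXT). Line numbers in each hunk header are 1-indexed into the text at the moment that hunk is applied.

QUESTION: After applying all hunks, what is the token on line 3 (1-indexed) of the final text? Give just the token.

Answer: cxk

Derivation:
Hunk 1: at line 4 remove [hukhv,qzi] add [zlvf,lsa,ibaqc] -> 11 lines: yqiwg mdo jwx cxk bzou zlvf lsa ibaqc mza obbol seu
Hunk 2: at line 6 remove [lsa,ibaqc] add [qejt] -> 10 lines: yqiwg mdo jwx cxk bzou zlvf qejt mza obbol seu
Hunk 3: at line 1 remove [mdo,jwx] add [pbli] -> 9 lines: yqiwg pbli cxk bzou zlvf qejt mza obbol seu
Final line 3: cxk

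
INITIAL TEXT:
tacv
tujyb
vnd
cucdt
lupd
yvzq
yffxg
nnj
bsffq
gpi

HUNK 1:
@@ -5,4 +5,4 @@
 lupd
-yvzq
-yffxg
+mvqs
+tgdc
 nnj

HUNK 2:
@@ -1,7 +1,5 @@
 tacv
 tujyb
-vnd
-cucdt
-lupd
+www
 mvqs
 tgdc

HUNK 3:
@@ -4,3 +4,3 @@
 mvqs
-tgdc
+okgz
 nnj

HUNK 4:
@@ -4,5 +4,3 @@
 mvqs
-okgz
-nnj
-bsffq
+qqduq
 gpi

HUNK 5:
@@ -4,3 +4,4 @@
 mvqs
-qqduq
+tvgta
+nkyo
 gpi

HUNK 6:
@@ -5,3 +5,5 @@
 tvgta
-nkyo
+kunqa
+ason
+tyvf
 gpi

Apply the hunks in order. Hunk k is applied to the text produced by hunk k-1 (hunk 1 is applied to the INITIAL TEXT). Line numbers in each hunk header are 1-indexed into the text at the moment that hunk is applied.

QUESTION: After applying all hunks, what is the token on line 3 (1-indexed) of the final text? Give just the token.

Answer: www

Derivation:
Hunk 1: at line 5 remove [yvzq,yffxg] add [mvqs,tgdc] -> 10 lines: tacv tujyb vnd cucdt lupd mvqs tgdc nnj bsffq gpi
Hunk 2: at line 1 remove [vnd,cucdt,lupd] add [www] -> 8 lines: tacv tujyb www mvqs tgdc nnj bsffq gpi
Hunk 3: at line 4 remove [tgdc] add [okgz] -> 8 lines: tacv tujyb www mvqs okgz nnj bsffq gpi
Hunk 4: at line 4 remove [okgz,nnj,bsffq] add [qqduq] -> 6 lines: tacv tujyb www mvqs qqduq gpi
Hunk 5: at line 4 remove [qqduq] add [tvgta,nkyo] -> 7 lines: tacv tujyb www mvqs tvgta nkyo gpi
Hunk 6: at line 5 remove [nkyo] add [kunqa,ason,tyvf] -> 9 lines: tacv tujyb www mvqs tvgta kunqa ason tyvf gpi
Final line 3: www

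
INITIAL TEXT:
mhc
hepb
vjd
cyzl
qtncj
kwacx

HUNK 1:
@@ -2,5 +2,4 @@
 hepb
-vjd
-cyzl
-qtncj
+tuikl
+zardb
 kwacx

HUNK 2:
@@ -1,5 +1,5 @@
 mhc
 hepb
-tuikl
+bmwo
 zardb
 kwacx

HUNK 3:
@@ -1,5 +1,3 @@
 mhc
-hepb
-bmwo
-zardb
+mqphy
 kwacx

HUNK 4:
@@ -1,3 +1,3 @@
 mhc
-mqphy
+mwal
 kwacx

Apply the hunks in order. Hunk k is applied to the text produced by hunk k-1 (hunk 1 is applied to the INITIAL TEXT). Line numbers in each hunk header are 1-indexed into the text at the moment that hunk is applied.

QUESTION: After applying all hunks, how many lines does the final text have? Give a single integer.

Hunk 1: at line 2 remove [vjd,cyzl,qtncj] add [tuikl,zardb] -> 5 lines: mhc hepb tuikl zardb kwacx
Hunk 2: at line 1 remove [tuikl] add [bmwo] -> 5 lines: mhc hepb bmwo zardb kwacx
Hunk 3: at line 1 remove [hepb,bmwo,zardb] add [mqphy] -> 3 lines: mhc mqphy kwacx
Hunk 4: at line 1 remove [mqphy] add [mwal] -> 3 lines: mhc mwal kwacx
Final line count: 3

Answer: 3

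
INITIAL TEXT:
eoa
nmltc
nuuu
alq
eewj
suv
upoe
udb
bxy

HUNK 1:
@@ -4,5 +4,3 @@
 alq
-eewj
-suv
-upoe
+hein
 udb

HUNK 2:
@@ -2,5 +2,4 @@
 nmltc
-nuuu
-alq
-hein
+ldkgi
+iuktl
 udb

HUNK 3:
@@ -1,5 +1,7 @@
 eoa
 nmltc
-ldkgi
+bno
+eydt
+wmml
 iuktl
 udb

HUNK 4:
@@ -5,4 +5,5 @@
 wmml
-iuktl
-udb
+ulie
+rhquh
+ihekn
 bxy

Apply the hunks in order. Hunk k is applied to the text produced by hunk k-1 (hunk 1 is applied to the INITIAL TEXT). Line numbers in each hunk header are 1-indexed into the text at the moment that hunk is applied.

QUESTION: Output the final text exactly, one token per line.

Answer: eoa
nmltc
bno
eydt
wmml
ulie
rhquh
ihekn
bxy

Derivation:
Hunk 1: at line 4 remove [eewj,suv,upoe] add [hein] -> 7 lines: eoa nmltc nuuu alq hein udb bxy
Hunk 2: at line 2 remove [nuuu,alq,hein] add [ldkgi,iuktl] -> 6 lines: eoa nmltc ldkgi iuktl udb bxy
Hunk 3: at line 1 remove [ldkgi] add [bno,eydt,wmml] -> 8 lines: eoa nmltc bno eydt wmml iuktl udb bxy
Hunk 4: at line 5 remove [iuktl,udb] add [ulie,rhquh,ihekn] -> 9 lines: eoa nmltc bno eydt wmml ulie rhquh ihekn bxy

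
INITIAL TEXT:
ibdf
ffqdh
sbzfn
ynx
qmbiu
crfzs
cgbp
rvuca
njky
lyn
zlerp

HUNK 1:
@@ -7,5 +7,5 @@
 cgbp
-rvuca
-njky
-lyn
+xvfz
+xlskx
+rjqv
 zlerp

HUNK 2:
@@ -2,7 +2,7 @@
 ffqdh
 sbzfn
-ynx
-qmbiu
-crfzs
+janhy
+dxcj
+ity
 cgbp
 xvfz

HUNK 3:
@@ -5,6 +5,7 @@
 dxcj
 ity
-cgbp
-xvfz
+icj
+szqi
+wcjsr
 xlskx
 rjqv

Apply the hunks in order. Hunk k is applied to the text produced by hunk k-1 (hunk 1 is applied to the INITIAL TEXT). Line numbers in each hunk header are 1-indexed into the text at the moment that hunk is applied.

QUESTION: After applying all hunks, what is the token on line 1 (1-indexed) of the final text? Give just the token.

Hunk 1: at line 7 remove [rvuca,njky,lyn] add [xvfz,xlskx,rjqv] -> 11 lines: ibdf ffqdh sbzfn ynx qmbiu crfzs cgbp xvfz xlskx rjqv zlerp
Hunk 2: at line 2 remove [ynx,qmbiu,crfzs] add [janhy,dxcj,ity] -> 11 lines: ibdf ffqdh sbzfn janhy dxcj ity cgbp xvfz xlskx rjqv zlerp
Hunk 3: at line 5 remove [cgbp,xvfz] add [icj,szqi,wcjsr] -> 12 lines: ibdf ffqdh sbzfn janhy dxcj ity icj szqi wcjsr xlskx rjqv zlerp
Final line 1: ibdf

Answer: ibdf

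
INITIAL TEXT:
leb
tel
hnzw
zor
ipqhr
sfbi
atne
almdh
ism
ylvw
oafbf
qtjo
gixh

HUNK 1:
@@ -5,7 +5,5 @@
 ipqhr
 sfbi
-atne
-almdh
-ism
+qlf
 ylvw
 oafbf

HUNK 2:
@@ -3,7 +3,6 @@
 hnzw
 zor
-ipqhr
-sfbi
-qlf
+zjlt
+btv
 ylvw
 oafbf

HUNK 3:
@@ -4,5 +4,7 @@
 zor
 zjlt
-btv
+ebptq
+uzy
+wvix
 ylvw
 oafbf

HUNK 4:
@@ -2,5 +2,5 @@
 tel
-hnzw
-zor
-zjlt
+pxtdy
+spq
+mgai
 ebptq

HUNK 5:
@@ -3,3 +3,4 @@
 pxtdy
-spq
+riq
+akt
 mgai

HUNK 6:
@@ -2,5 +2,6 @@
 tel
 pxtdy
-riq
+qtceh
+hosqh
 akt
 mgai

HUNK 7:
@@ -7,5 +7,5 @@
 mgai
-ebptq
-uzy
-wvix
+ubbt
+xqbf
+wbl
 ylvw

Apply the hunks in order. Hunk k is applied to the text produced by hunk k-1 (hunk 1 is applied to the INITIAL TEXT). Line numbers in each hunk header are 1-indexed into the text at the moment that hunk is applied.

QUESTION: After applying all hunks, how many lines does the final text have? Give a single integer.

Answer: 14

Derivation:
Hunk 1: at line 5 remove [atne,almdh,ism] add [qlf] -> 11 lines: leb tel hnzw zor ipqhr sfbi qlf ylvw oafbf qtjo gixh
Hunk 2: at line 3 remove [ipqhr,sfbi,qlf] add [zjlt,btv] -> 10 lines: leb tel hnzw zor zjlt btv ylvw oafbf qtjo gixh
Hunk 3: at line 4 remove [btv] add [ebptq,uzy,wvix] -> 12 lines: leb tel hnzw zor zjlt ebptq uzy wvix ylvw oafbf qtjo gixh
Hunk 4: at line 2 remove [hnzw,zor,zjlt] add [pxtdy,spq,mgai] -> 12 lines: leb tel pxtdy spq mgai ebptq uzy wvix ylvw oafbf qtjo gixh
Hunk 5: at line 3 remove [spq] add [riq,akt] -> 13 lines: leb tel pxtdy riq akt mgai ebptq uzy wvix ylvw oafbf qtjo gixh
Hunk 6: at line 2 remove [riq] add [qtceh,hosqh] -> 14 lines: leb tel pxtdy qtceh hosqh akt mgai ebptq uzy wvix ylvw oafbf qtjo gixh
Hunk 7: at line 7 remove [ebptq,uzy,wvix] add [ubbt,xqbf,wbl] -> 14 lines: leb tel pxtdy qtceh hosqh akt mgai ubbt xqbf wbl ylvw oafbf qtjo gixh
Final line count: 14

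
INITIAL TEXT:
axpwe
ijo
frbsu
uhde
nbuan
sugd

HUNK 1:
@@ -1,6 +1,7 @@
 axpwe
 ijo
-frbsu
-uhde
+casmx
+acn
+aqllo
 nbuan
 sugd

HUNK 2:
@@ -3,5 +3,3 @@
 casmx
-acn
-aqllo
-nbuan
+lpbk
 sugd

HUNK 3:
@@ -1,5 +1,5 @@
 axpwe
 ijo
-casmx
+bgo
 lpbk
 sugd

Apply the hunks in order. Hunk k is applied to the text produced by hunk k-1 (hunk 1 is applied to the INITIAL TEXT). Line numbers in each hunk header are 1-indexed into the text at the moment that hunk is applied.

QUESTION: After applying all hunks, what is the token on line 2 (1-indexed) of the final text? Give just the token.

Answer: ijo

Derivation:
Hunk 1: at line 1 remove [frbsu,uhde] add [casmx,acn,aqllo] -> 7 lines: axpwe ijo casmx acn aqllo nbuan sugd
Hunk 2: at line 3 remove [acn,aqllo,nbuan] add [lpbk] -> 5 lines: axpwe ijo casmx lpbk sugd
Hunk 3: at line 1 remove [casmx] add [bgo] -> 5 lines: axpwe ijo bgo lpbk sugd
Final line 2: ijo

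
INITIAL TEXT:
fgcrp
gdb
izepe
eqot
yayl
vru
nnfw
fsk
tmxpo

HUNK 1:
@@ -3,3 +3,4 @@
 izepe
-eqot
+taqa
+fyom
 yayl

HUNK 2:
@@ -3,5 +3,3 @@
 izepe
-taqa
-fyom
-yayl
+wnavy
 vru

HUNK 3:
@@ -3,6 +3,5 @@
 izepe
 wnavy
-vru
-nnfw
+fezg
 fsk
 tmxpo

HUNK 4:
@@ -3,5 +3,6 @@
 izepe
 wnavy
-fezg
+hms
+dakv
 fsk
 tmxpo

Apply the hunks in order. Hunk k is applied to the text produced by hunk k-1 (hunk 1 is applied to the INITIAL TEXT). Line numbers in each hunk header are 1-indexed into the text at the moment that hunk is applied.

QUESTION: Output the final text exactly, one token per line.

Hunk 1: at line 3 remove [eqot] add [taqa,fyom] -> 10 lines: fgcrp gdb izepe taqa fyom yayl vru nnfw fsk tmxpo
Hunk 2: at line 3 remove [taqa,fyom,yayl] add [wnavy] -> 8 lines: fgcrp gdb izepe wnavy vru nnfw fsk tmxpo
Hunk 3: at line 3 remove [vru,nnfw] add [fezg] -> 7 lines: fgcrp gdb izepe wnavy fezg fsk tmxpo
Hunk 4: at line 3 remove [fezg] add [hms,dakv] -> 8 lines: fgcrp gdb izepe wnavy hms dakv fsk tmxpo

Answer: fgcrp
gdb
izepe
wnavy
hms
dakv
fsk
tmxpo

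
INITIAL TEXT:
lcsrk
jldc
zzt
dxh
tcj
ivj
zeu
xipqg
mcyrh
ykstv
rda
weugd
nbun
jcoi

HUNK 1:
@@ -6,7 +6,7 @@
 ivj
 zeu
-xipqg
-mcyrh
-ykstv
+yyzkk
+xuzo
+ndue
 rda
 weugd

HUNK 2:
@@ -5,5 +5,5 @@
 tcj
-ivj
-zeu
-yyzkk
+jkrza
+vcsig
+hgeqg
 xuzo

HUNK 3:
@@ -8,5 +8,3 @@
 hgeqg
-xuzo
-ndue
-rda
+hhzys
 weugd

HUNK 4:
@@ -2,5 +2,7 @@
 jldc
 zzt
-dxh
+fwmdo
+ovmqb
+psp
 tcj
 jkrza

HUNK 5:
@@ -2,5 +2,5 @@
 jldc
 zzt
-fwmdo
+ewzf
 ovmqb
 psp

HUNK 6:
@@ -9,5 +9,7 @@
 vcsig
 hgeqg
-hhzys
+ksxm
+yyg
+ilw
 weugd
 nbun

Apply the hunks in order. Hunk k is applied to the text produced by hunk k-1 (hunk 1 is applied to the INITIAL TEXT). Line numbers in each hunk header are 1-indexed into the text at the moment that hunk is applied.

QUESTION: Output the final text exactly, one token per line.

Answer: lcsrk
jldc
zzt
ewzf
ovmqb
psp
tcj
jkrza
vcsig
hgeqg
ksxm
yyg
ilw
weugd
nbun
jcoi

Derivation:
Hunk 1: at line 6 remove [xipqg,mcyrh,ykstv] add [yyzkk,xuzo,ndue] -> 14 lines: lcsrk jldc zzt dxh tcj ivj zeu yyzkk xuzo ndue rda weugd nbun jcoi
Hunk 2: at line 5 remove [ivj,zeu,yyzkk] add [jkrza,vcsig,hgeqg] -> 14 lines: lcsrk jldc zzt dxh tcj jkrza vcsig hgeqg xuzo ndue rda weugd nbun jcoi
Hunk 3: at line 8 remove [xuzo,ndue,rda] add [hhzys] -> 12 lines: lcsrk jldc zzt dxh tcj jkrza vcsig hgeqg hhzys weugd nbun jcoi
Hunk 4: at line 2 remove [dxh] add [fwmdo,ovmqb,psp] -> 14 lines: lcsrk jldc zzt fwmdo ovmqb psp tcj jkrza vcsig hgeqg hhzys weugd nbun jcoi
Hunk 5: at line 2 remove [fwmdo] add [ewzf] -> 14 lines: lcsrk jldc zzt ewzf ovmqb psp tcj jkrza vcsig hgeqg hhzys weugd nbun jcoi
Hunk 6: at line 9 remove [hhzys] add [ksxm,yyg,ilw] -> 16 lines: lcsrk jldc zzt ewzf ovmqb psp tcj jkrza vcsig hgeqg ksxm yyg ilw weugd nbun jcoi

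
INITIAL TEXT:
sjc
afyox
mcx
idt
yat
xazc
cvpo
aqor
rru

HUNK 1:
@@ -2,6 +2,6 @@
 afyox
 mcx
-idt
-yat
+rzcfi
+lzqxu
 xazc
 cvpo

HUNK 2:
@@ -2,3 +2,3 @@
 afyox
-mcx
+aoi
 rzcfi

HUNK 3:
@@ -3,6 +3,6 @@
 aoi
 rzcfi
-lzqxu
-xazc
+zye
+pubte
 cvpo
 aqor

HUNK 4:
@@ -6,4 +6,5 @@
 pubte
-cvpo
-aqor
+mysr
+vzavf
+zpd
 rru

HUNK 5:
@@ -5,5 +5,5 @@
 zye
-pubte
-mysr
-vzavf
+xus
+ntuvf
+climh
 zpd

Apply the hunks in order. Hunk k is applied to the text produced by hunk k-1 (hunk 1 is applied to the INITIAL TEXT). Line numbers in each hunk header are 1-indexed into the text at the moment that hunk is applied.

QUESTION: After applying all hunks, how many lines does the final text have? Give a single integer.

Hunk 1: at line 2 remove [idt,yat] add [rzcfi,lzqxu] -> 9 lines: sjc afyox mcx rzcfi lzqxu xazc cvpo aqor rru
Hunk 2: at line 2 remove [mcx] add [aoi] -> 9 lines: sjc afyox aoi rzcfi lzqxu xazc cvpo aqor rru
Hunk 3: at line 3 remove [lzqxu,xazc] add [zye,pubte] -> 9 lines: sjc afyox aoi rzcfi zye pubte cvpo aqor rru
Hunk 4: at line 6 remove [cvpo,aqor] add [mysr,vzavf,zpd] -> 10 lines: sjc afyox aoi rzcfi zye pubte mysr vzavf zpd rru
Hunk 5: at line 5 remove [pubte,mysr,vzavf] add [xus,ntuvf,climh] -> 10 lines: sjc afyox aoi rzcfi zye xus ntuvf climh zpd rru
Final line count: 10

Answer: 10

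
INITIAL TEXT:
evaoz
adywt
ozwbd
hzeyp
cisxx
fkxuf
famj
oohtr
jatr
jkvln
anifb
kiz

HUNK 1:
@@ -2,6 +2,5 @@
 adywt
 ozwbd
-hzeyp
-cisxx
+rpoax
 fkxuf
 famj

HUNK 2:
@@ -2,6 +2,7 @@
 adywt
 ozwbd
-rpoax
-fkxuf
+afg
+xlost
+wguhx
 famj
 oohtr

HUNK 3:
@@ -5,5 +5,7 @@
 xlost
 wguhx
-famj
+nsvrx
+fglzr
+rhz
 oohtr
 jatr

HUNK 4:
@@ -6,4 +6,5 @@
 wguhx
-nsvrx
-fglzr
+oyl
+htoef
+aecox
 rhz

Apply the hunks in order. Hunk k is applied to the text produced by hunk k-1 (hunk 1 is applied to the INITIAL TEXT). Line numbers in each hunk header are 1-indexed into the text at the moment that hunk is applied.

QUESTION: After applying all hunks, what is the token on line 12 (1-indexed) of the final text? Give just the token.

Answer: jatr

Derivation:
Hunk 1: at line 2 remove [hzeyp,cisxx] add [rpoax] -> 11 lines: evaoz adywt ozwbd rpoax fkxuf famj oohtr jatr jkvln anifb kiz
Hunk 2: at line 2 remove [rpoax,fkxuf] add [afg,xlost,wguhx] -> 12 lines: evaoz adywt ozwbd afg xlost wguhx famj oohtr jatr jkvln anifb kiz
Hunk 3: at line 5 remove [famj] add [nsvrx,fglzr,rhz] -> 14 lines: evaoz adywt ozwbd afg xlost wguhx nsvrx fglzr rhz oohtr jatr jkvln anifb kiz
Hunk 4: at line 6 remove [nsvrx,fglzr] add [oyl,htoef,aecox] -> 15 lines: evaoz adywt ozwbd afg xlost wguhx oyl htoef aecox rhz oohtr jatr jkvln anifb kiz
Final line 12: jatr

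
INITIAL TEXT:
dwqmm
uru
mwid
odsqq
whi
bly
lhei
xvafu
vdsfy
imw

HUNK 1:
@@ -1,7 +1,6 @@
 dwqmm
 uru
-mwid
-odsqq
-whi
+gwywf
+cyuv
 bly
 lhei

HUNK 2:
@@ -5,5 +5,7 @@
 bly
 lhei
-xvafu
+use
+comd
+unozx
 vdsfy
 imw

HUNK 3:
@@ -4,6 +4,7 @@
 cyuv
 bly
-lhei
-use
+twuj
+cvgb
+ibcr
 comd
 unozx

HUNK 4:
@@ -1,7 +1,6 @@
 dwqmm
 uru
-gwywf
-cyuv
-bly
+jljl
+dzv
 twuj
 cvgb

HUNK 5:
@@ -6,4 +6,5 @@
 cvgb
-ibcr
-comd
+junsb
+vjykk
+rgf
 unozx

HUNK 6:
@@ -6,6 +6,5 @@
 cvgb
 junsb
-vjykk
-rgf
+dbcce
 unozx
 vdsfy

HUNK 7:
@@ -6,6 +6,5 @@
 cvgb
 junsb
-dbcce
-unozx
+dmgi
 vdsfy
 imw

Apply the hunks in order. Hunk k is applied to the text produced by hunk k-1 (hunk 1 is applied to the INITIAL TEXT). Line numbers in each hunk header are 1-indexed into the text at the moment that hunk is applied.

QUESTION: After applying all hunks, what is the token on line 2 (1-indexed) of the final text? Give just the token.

Hunk 1: at line 1 remove [mwid,odsqq,whi] add [gwywf,cyuv] -> 9 lines: dwqmm uru gwywf cyuv bly lhei xvafu vdsfy imw
Hunk 2: at line 5 remove [xvafu] add [use,comd,unozx] -> 11 lines: dwqmm uru gwywf cyuv bly lhei use comd unozx vdsfy imw
Hunk 3: at line 4 remove [lhei,use] add [twuj,cvgb,ibcr] -> 12 lines: dwqmm uru gwywf cyuv bly twuj cvgb ibcr comd unozx vdsfy imw
Hunk 4: at line 1 remove [gwywf,cyuv,bly] add [jljl,dzv] -> 11 lines: dwqmm uru jljl dzv twuj cvgb ibcr comd unozx vdsfy imw
Hunk 5: at line 6 remove [ibcr,comd] add [junsb,vjykk,rgf] -> 12 lines: dwqmm uru jljl dzv twuj cvgb junsb vjykk rgf unozx vdsfy imw
Hunk 6: at line 6 remove [vjykk,rgf] add [dbcce] -> 11 lines: dwqmm uru jljl dzv twuj cvgb junsb dbcce unozx vdsfy imw
Hunk 7: at line 6 remove [dbcce,unozx] add [dmgi] -> 10 lines: dwqmm uru jljl dzv twuj cvgb junsb dmgi vdsfy imw
Final line 2: uru

Answer: uru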